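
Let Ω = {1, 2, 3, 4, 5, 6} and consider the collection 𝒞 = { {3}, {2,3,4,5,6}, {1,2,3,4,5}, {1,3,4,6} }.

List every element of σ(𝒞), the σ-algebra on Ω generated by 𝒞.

σ(𝒞) (32 sets): { {}, {1}, {3}, {4}, {6}, {1,3}, {1,4}, {1,6}, {2,5}, {3,4}, {3,6}, {4,6}, {1,2,5}, {1,3,4}, {1,3,6}, {1,4,6}, {2,3,5}, {2,4,5}, {2,5,6}, {3,4,6}, {1,2,3,5}, {1,2,4,5}, {1,2,5,6}, {1,3,4,6}, {2,3,4,5}, {2,3,5,6}, {2,4,5,6}, {1,2,3,4,5}, {1,2,3,5,6}, {1,2,4,5,6}, {2,3,4,5,6}, Ω }

Derivation:
Begin from { {}, {3}, {1,3,4,6}, {1,2,3,4,5}, {2,3,4,5,6}, Ω } (that is, 𝒞 plus ∅ and Ω).
Iteration 1: 4 new —
  {1}  = Ω∖{2,3,4,5,6}
  {6}  = Ω∖{1,2,3,4,5}
  {2,5}  = Ω∖{1,3,4,6}
  {1,2,4,5,6}  = Ω∖{3}
  (now 10)
Iteration 2 (6 new):
  {1,3}  = {3} ∪ {1}
  {1,6}  = {6} ∪ {1}
  {3,6}  = {6} ∪ {3}
  {1,2,5}  = {2,5} ∪ {1}
  {2,3,5}  = {2,5} ∪ {3}
  {2,5,6}  = {2,5} ∪ {6}
  (now 16)
Iteration 3 (11 new):
  {1,3,4}  = Ω∖{2,5,6}
  {1,3,6}  = {3} ∪ {1,6}
  {1,4,6}  = Ω∖{2,3,5}
  {3,4,6}  = Ω∖{1,2,5}
  {1,2,3,5}  = {3} ∪ {1,2,5}
  {1,2,4,5}  = Ω∖{3,6}
  {1,2,5,6}  = {2,5} ∪ {1,6}
  {2,3,4,5}  = Ω∖{1,6}
  {2,3,5,6}  = {3} ∪ {2,5,6}
  {2,4,5,6}  = Ω∖{1,3}
  {1,2,3,5,6}  = {1,2,5} ∪ {3,6}
  (now 27)
Iteration 4 adds 5:
  {4}  = Ω∖{1,2,3,5,6}
  {1,4}  = Ω∖{2,3,5,6}
  {3,4}  = Ω∖{1,2,5,6}
  {4,6}  = Ω∖{1,2,3,5}
  {2,4,5}  = Ω∖{1,3,6}
  (now 32)
After Iteration 5 the family is unchanged; done.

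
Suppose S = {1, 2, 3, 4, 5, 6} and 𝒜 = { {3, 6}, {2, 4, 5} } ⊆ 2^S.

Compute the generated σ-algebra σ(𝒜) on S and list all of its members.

Begin from { {}, {3, 6}, {2, 4, 5}, S } (that is, 𝒜 plus ∅ and S).
Iteration 1: 3 new —
  {1, 3, 6}  = {2, 4, 5}ᶜ
  {1, 2, 4, 5}  = {3, 6}ᶜ
  {2, 3, 4, 5, 6}  = {3, 6} ∪ {2, 4, 5}
  (now 7)
Iteration 2: 1 new —
  {1}  = {2, 3, 4, 5, 6}ᶜ
  (now 8)
Iteration 3: already closed under ᶜ and ∪.

Hence σ(𝒜) has 8 members: { {}, {1}, {3, 6}, {1, 3, 6}, {2, 4, 5}, {1, 2, 4, 5}, {2, 3, 4, 5, 6}, S }.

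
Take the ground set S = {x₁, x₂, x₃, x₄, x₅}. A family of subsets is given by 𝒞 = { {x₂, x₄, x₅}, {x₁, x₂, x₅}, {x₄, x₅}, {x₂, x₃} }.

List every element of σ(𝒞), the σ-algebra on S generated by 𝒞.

σ(𝒞) (32 sets): { ∅, {x₁}, {x₂}, {x₃}, {x₄}, {x₅}, {x₁, x₂}, {x₁, x₃}, {x₁, x₄}, {x₁, x₅}, {x₂, x₃}, {x₂, x₄}, {x₂, x₅}, {x₃, x₄}, {x₃, x₅}, {x₄, x₅}, {x₁, x₂, x₃}, {x₁, x₂, x₄}, {x₁, x₂, x₅}, {x₁, x₃, x₄}, {x₁, x₃, x₅}, {x₁, x₄, x₅}, {x₂, x₃, x₄}, {x₂, x₃, x₅}, {x₂, x₄, x₅}, {x₃, x₄, x₅}, {x₁, x₂, x₃, x₄}, {x₁, x₂, x₃, x₅}, {x₁, x₂, x₄, x₅}, {x₁, x₃, x₄, x₅}, {x₂, x₃, x₄, x₅}, S }

Check:
Seed the family with 𝒞 together with ∅ and S: { ∅, {x₂, x₃}, {x₄, x₅}, {x₁, x₂, x₅}, {x₂, x₄, x₅}, S }.
Pass 1 adds 7:
  {x₁, x₃}  = ᶜ of {x₂, x₄, x₅}
  {x₃, x₄}  = ᶜ of {x₁, x₂, x₅}
  {x₁, x₂, x₃}  = ᶜ of {x₄, x₅}
  {x₁, x₄, x₅}  = ᶜ of {x₂, x₃}
  {x₁, x₂, x₃, x₅}  = {x₁, x₂, x₅} ∪ {x₂, x₃}
  {x₁, x₂, x₄, x₅}  = {x₄, x₅} ∪ {x₁, x₂, x₅}
  {x₂, x₃, x₄, x₅}  = {x₄, x₅} ∪ {x₂, x₃}
  (now 13)
Pass 2: 8 new —
  {x₁}  = ᶜ of {x₂, x₃, x₄, x₅}
  {x₃}  = ᶜ of {x₁, x₂, x₄, x₅}
  {x₄}  = ᶜ of {x₁, x₂, x₃, x₅}
  {x₁, x₃, x₄}  = {x₃, x₄} ∪ {x₁, x₃}
  {x₂, x₃, x₄}  = {x₃, x₄} ∪ {x₂, x₃}
  {x₃, x₄, x₅}  = {x₃, x₄} ∪ {x₄, x₅}
  {x₁, x₂, x₃, x₄}  = {x₃, x₄} ∪ {x₁, x₂, x₃}
  {x₁, x₃, x₄, x₅}  = {x₁, x₄, x₅} ∪ {x₃, x₄}
  (now 21)
Pass 3 adds 6:
  {x₂}  = ᶜ of {x₁, x₃, x₄, x₅}
  {x₅}  = ᶜ of {x₁, x₂, x₃, x₄}
  {x₁, x₂}  = ᶜ of {x₃, x₄, x₅}
  {x₁, x₄}  = {x₄} ∪ {x₁}
  {x₁, x₅}  = ᶜ of {x₂, x₃, x₄}
  {x₂, x₅}  = ᶜ of {x₁, x₃, x₄}
  (now 27)
Pass 4 (5 new):
  {x₂, x₄}  = {x₂} ∪ {x₄}
  {x₃, x₅}  = {x₅} ∪ {x₃}
  {x₁, x₂, x₄}  = {x₁, x₂} ∪ {x₁, x₄}
  {x₁, x₃, x₅}  = {x₅} ∪ {x₁, x₃}
  {x₂, x₃, x₅}  = ᶜ of {x₁, x₄}
  (now 32)
Pass 5: no new sets; the family is a σ-algebra.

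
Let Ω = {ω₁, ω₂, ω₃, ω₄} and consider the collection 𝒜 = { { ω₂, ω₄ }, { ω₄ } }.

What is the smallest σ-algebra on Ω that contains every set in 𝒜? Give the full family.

σ(𝒜) = { {}, { ω₂ }, { ω₄ }, { ω₁, ω₃ }, { ω₂, ω₄ }, { ω₁, ω₂, ω₃ }, { ω₁, ω₃, ω₄ }, Ω }

Check:
Seed the family with 𝒜 together with ∅ and Ω: { {}, { ω₄ }, { ω₂, ω₄ }, Ω }.
Round 1. New:
  { ω₁, ω₃ }  = ᶜ of { ω₂, ω₄ }
  { ω₁, ω₂, ω₃ }  = ᶜ of { ω₄ }
Round 2: 1 new —
  { ω₁, ω₃, ω₄ }  = { ω₁, ω₃ } ∪ { ω₄ }
Round 3 adds 1:
  { ω₂ }  = ᶜ of { ω₁, ω₃, ω₄ }
Round 4: already closed under ᶜ and ∪.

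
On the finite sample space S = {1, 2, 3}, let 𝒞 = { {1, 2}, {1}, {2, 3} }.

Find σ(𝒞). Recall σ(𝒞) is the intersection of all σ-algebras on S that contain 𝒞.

|σ(𝒞)| = 8.  σ(𝒞) = { {}, {1}, {2}, {3}, {1, 2}, {1, 3}, {2, 3}, S }

Derivation:
Initial family (5 sets): { {}, {1}, {1, 2}, {2, 3}, S }.
Iteration 1 adds 1:
  {3}  = ᶜ of {1, 2}
  (now 6)
Iteration 2: 1 new —
  {1, 3}  = {3} ∪ {1}
  (now 7)
Iteration 3. New:
  {2}  = ᶜ of {1, 3}
  (now 8)
After Iteration 4 the family is unchanged; done.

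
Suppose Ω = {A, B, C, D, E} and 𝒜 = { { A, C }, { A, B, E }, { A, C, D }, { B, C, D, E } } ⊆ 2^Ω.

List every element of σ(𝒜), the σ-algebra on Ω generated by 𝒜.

σ(𝒜) = { {  }, { A }, { C }, { D }, { A, C }, { A, D }, { B, E }, { C, D }, { A, B, E }, { A, C, D }, { B, C, E }, { B, D, E }, { A, B, C, E }, { A, B, D, E }, { B, C, D, E }, Ω }

Trace:
Begin from { {  }, { A, C }, { A, B, E }, { A, C, D }, { B, C, D, E }, Ω } (that is, 𝒜 plus ∅ and Ω).
Step 1: +5 →
  { A }  = { B, C, D, E }ᶜ
  { B, E }  = { A, C, D }ᶜ
  { C, D }  = { A, B, E }ᶜ
  { B, D, E }  = { A, C }ᶜ
  { A, B, C, E }  = { A, B, E } ∪ { A, C }
  |family| = 11
Step 2 (2 new):
  { D }  = { A, B, C, E }ᶜ
  { A, B, D, E }  = { A, B, E } ∪ { B, D, E }
  |family| = 13
Step 3. New:
  { C }  = { A, B, D, E }ᶜ
  { A, D }  = { D } ∪ { A }
  |family| = 15
Step 4: +1 →
  { B, C, E }  = { A, D }ᶜ
  |family| = 16
Step 5: no new sets; the family is a σ-algebra.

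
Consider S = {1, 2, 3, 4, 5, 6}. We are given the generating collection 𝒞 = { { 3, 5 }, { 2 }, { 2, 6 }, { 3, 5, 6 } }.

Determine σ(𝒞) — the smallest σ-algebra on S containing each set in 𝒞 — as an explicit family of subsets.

Seed the family with 𝒞 together with ∅ and S: { ∅, { 2 }, { 2, 6 }, { 3, 5 }, { 3, 5, 6 }, S }.
Round 1. New:
  { 1, 2, 4 }  = complement { 3, 5, 6 }
  { 2, 3, 5 }  = { 3, 5 } ∪ { 2 }
  { 1, 2, 4, 6 }  = complement { 3, 5 }
  { 1, 3, 4, 5 }  = complement { 2, 6 }
  { 2, 3, 5, 6 }  = { 3, 5, 6 } ∪ { 2 }
  { 1, 3, 4, 5, 6 }  = complement { 2 }
  |family| = 12
Round 2: +3 →
  { 1, 4 }  = complement { 2, 3, 5, 6 }
  { 1, 4, 6 }  = complement { 2, 3, 5 }
  { 1, 2, 3, 4, 5 }  = { 2 } ∪ { 1, 3, 4, 5 }
  |family| = 15
Round 3. New:
  { 6 }  = complement { 1, 2, 3, 4, 5 }
  |family| = 16
Round 4: already closed under ᶜ and ∪.

Hence σ(𝒞) has 16 members: { ∅, { 2 }, { 6 }, { 1, 4 }, { 2, 6 }, { 3, 5 }, { 1, 2, 4 }, { 1, 4, 6 }, { 2, 3, 5 }, { 3, 5, 6 }, { 1, 2, 4, 6 }, { 1, 3, 4, 5 }, { 2, 3, 5, 6 }, { 1, 2, 3, 4, 5 }, { 1, 3, 4, 5, 6 }, S }.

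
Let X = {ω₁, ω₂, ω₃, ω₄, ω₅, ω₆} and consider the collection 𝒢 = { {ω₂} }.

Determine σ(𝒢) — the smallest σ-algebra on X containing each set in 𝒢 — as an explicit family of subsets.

Take S₀ = 𝒢 ∪ {∅, X} = { {}, {ω₂}, X }.
Iteration 1: 1 new —
  {ω₁,ω₃,ω₄,ω₅,ω₆}  = {ω₂}ᶜ
  |family| = 4
Iteration 2: stable.

σ(𝒢) = { {}, {ω₂}, {ω₁,ω₃,ω₄,ω₅,ω₆}, X }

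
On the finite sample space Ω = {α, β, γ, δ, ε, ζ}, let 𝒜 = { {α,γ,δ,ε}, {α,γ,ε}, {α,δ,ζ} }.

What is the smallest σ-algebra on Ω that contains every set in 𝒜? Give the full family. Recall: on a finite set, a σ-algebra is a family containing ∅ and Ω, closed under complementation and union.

Begin from { {}, {α,γ,ε}, {α,δ,ζ}, {α,γ,δ,ε}, Ω } (that is, 𝒜 plus ∅ and Ω).
Pass 1: 4 new —
  {β,ζ}  = complement {α,γ,δ,ε}
  {β,γ,ε}  = complement {α,δ,ζ}
  {β,δ,ζ}  = complement {α,γ,ε}
  {α,γ,δ,ε,ζ}  = {α,γ,δ,ε} ∪ {α,δ,ζ}
  — 9 sets.
Pass 2: +7 →
  {β}  = complement {α,γ,δ,ε,ζ}
  {α,β,γ,ε}  = {α,γ,ε} ∪ {β,γ,ε}
  {α,β,δ,ζ}  = {β,δ,ζ} ∪ {α,δ,ζ}
  {β,γ,ε,ζ}  = {β,ζ} ∪ {β,γ,ε}
  {α,β,γ,δ,ε}  = {β,γ,ε} ∪ {α,γ,δ,ε}
  {α,β,γ,ε,ζ}  = {α,γ,ε} ∪ {β,ζ}
  {β,γ,δ,ε,ζ}  = {β,δ,ζ} ∪ {β,γ,ε}
  — 16 sets.
Pass 3: +6 →
  {α}  = complement {β,γ,δ,ε,ζ}
  {δ}  = complement {α,β,γ,ε,ζ}
  {ζ}  = complement {α,β,γ,δ,ε}
  {α,δ}  = complement {β,γ,ε,ζ}
  {γ,ε}  = complement {α,β,δ,ζ}
  {δ,ζ}  = complement {α,β,γ,ε}
  — 22 sets.
Pass 4 adds 10:
  {α,β}  = {α} ∪ {β}
  {α,ζ}  = {α} ∪ {ζ}
  {β,δ}  = {β} ∪ {δ}
  {α,β,δ}  = {β} ∪ {α,δ}
  {α,β,ζ}  = {α} ∪ {β,ζ}
  {γ,δ,ε}  = {γ,ε} ∪ {δ}
  {γ,ε,ζ}  = {ζ} ∪ {γ,ε}
  {α,γ,ε,ζ}  = {α,γ,ε} ∪ {ζ}
  {β,γ,δ,ε}  = {β,γ,ε} ∪ {δ}
  {γ,δ,ε,ζ}  = {γ,ε} ∪ {δ,ζ}
  — 32 sets.
Pass 5: no new sets; the family is a σ-algebra.

σ(𝒜) = { {}, {α}, {β}, {δ}, {ζ}, {α,β}, {α,δ}, {α,ζ}, {β,δ}, {β,ζ}, {γ,ε}, {δ,ζ}, {α,β,δ}, {α,β,ζ}, {α,γ,ε}, {α,δ,ζ}, {β,γ,ε}, {β,δ,ζ}, {γ,δ,ε}, {γ,ε,ζ}, {α,β,γ,ε}, {α,β,δ,ζ}, {α,γ,δ,ε}, {α,γ,ε,ζ}, {β,γ,δ,ε}, {β,γ,ε,ζ}, {γ,δ,ε,ζ}, {α,β,γ,δ,ε}, {α,β,γ,ε,ζ}, {α,γ,δ,ε,ζ}, {β,γ,δ,ε,ζ}, Ω }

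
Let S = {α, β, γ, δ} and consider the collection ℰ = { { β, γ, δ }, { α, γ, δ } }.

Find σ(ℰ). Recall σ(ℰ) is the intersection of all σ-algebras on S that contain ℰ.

Answer: σ(ℰ) = { {}, { α }, { β }, { α, β }, { γ, δ }, { α, γ, δ }, { β, γ, δ }, S }

Check:
Take S₀ = ℰ ∪ {∅, S} = { {}, { α, γ, δ }, { β, γ, δ }, S }.
Pass 1: 2 new —
  { α }  = ᶜ of { β, γ, δ }
  { β }  = ᶜ of { α, γ, δ }
  — 6 sets.
Pass 2 (1 new):
  { α, β }  = { β } ∪ { α }
  — 7 sets.
Pass 3. New:
  { γ, δ }  = ᶜ of { α, β }
  — 8 sets.
Pass 4: closed — nothing new.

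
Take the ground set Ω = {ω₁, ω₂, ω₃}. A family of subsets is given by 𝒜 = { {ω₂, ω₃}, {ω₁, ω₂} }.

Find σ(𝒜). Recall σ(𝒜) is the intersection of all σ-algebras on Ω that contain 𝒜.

Answer: σ(𝒜) = { {}, {ω₁}, {ω₂}, {ω₃}, {ω₁, ω₂}, {ω₁, ω₃}, {ω₂, ω₃}, Ω }

Trace:
Initial family (4 sets): { {}, {ω₁, ω₂}, {ω₂, ω₃}, Ω }.
Iteration 1 (2 new):
  {ω₁}  = complement {ω₂, ω₃}
  {ω₃}  = complement {ω₁, ω₂}
  [6 total]
Iteration 2 (1 new):
  {ω₁, ω₃}  = {ω₃} ∪ {ω₁}
  [7 total]
Iteration 3 adds 1:
  {ω₂}  = complement {ω₁, ω₃}
  [8 total]
After Iteration 4 the family is unchanged; done.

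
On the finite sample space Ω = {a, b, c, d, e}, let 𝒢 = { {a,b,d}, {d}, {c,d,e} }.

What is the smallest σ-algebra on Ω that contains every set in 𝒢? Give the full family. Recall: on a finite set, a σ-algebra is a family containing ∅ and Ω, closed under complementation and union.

Start: 𝒢 ∪ {∅, Ω} = { {}, {d}, {a,b,d}, {c,d,e}, Ω }.
Pass 1 (3 new):
  {a,b}  = complement {c,d,e}
  {c,e}  = complement {a,b,d}
  {a,b,c,e}  = complement {d}
After Pass 2 the family is unchanged; done.

|σ(𝒢)| = 8.  σ(𝒢) = { {}, {d}, {a,b}, {c,e}, {a,b,d}, {c,d,e}, {a,b,c,e}, Ω }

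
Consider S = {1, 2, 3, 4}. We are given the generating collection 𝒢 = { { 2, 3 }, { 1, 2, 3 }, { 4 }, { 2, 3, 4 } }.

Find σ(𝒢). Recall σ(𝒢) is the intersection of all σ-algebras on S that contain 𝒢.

Answer: σ(𝒢) = { {}, { 1 }, { 4 }, { 1, 4 }, { 2, 3 }, { 1, 2, 3 }, { 2, 3, 4 }, S }

Trace:
Initial family (6 sets): { {}, { 4 }, { 2, 3 }, { 1, 2, 3 }, { 2, 3, 4 }, S }.
Iteration 1: 2 new —
  { 1 }  = ᶜ of { 2, 3, 4 }
  { 1, 4 }  = ᶜ of { 2, 3 }
  [8 total]
Iteration 2: stable.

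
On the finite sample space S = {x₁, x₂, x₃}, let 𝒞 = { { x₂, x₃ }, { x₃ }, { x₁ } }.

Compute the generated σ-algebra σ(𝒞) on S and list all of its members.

σ(𝒞) (8 sets): { ∅, { x₁ }, { x₂ }, { x₃ }, { x₁, x₂ }, { x₁, x₃ }, { x₂, x₃ }, S }

Derivation:
Start: 𝒞 ∪ {∅, S} = { ∅, { x₁ }, { x₃ }, { x₂, x₃ }, S }.
Round 1 adds 2:
  { x₁, x₂ }  = S∖{ x₃ }
  { x₁, x₃ }  = { x₃ } ∪ { x₁ }
  |family| = 7
Round 2. New:
  { x₂ }  = S∖{ x₁, x₃ }
  |family| = 8
Round 3 adds nothing — fixpoint reached.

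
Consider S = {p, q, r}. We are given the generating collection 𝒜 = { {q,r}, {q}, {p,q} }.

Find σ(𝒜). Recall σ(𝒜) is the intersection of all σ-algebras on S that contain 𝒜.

Start: 𝒜 ∪ {∅, S} = { {}, {q}, {p,q}, {q,r}, S }.
Round 1: 3 new —
  {p}  = S∖{q,r}
  {r}  = S∖{p,q}
  {p,r}  = S∖{q}
  [8 total]
Round 2 adds nothing — fixpoint reached.

Hence σ(𝒜) has 8 members: { {}, {p}, {q}, {r}, {p,q}, {p,r}, {q,r}, S }.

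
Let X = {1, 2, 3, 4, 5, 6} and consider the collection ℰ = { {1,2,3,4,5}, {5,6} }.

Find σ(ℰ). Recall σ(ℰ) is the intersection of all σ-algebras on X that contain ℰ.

Answer: σ(ℰ) = { {}, {5}, {6}, {5,6}, {1,2,3,4}, {1,2,3,4,5}, {1,2,3,4,6}, X }

Check:
Start: ℰ ∪ {∅, X} = { {}, {5,6}, {1,2,3,4,5}, X }.
Pass 1. New:
  {6}  = ᶜ of {1,2,3,4,5}
  {1,2,3,4}  = ᶜ of {5,6}
  [6 total]
Pass 2: 1 new —
  {1,2,3,4,6}  = {1,2,3,4} ∪ {6}
  [7 total]
Pass 3. New:
  {5}  = ᶜ of {1,2,3,4,6}
  [8 total]
Pass 4: no new sets; the family is a σ-algebra.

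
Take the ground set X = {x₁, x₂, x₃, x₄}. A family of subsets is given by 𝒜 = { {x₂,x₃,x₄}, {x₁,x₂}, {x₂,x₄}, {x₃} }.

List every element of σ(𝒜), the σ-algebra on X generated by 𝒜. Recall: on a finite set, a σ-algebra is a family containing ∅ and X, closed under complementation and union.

|σ(𝒜)| = 16.  σ(𝒜) = { {}, {x₁}, {x₂}, {x₃}, {x₄}, {x₁,x₂}, {x₁,x₃}, {x₁,x₄}, {x₂,x₃}, {x₂,x₄}, {x₃,x₄}, {x₁,x₂,x₃}, {x₁,x₂,x₄}, {x₁,x₃,x₄}, {x₂,x₃,x₄}, X }

Trace:
Start: 𝒜 ∪ {∅, X} = { {}, {x₃}, {x₁,x₂}, {x₂,x₄}, {x₂,x₃,x₄}, X }.
Iteration 1. New:
  {x₁}  = complement {x₂,x₃,x₄}
  {x₁,x₃}  = complement {x₂,x₄}
  {x₃,x₄}  = complement {x₁,x₂}
  {x₁,x₂,x₃}  = {x₃} ∪ {x₁,x₂}
  {x₁,x₂,x₄}  = complement {x₃}
  |family| = 11
Iteration 2: +2 →
  {x₄}  = complement {x₁,x₂,x₃}
  {x₁,x₃,x₄}  = {x₃,x₄} ∪ {x₁,x₃}
  |family| = 13
Iteration 3: +2 →
  {x₂}  = complement {x₁,x₃,x₄}
  {x₁,x₄}  = {x₄} ∪ {x₁}
  |family| = 15
Iteration 4. New:
  {x₂,x₃}  = complement {x₁,x₄}
  |family| = 16
Iteration 5: no new sets; the family is a σ-algebra.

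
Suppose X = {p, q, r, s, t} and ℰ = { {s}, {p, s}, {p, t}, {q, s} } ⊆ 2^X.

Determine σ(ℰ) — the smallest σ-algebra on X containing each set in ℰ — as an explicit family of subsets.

σ(ℰ) (32 sets): { ∅, {p}, {q}, {r}, {s}, {t}, {p, q}, {p, r}, {p, s}, {p, t}, {q, r}, {q, s}, {q, t}, {r, s}, {r, t}, {s, t}, {p, q, r}, {p, q, s}, {p, q, t}, {p, r, s}, {p, r, t}, {p, s, t}, {q, r, s}, {q, r, t}, {q, s, t}, {r, s, t}, {p, q, r, s}, {p, q, r, t}, {p, q, s, t}, {p, r, s, t}, {q, r, s, t}, X }

Derivation:
Begin from { ∅, {s}, {p, s}, {p, t}, {q, s}, X } (that is, ℰ plus ∅ and X).
Step 1. New:
  {p, q, s}  = {p, s} ∪ {q, s}
  {p, r, t}  = X∖{q, s}
  {p, s, t}  = {p, s} ∪ {p, t}
  {q, r, s}  = X∖{p, t}
  {q, r, t}  = X∖{p, s}
  {p, q, r, t}  = X∖{s}
  {p, q, s, t}  = {p, t} ∪ {q, s}
  |family| = 13
Step 2 adds 6:
  {r}  = X∖{p, q, s, t}
  {q, r}  = X∖{p, s, t}
  {r, t}  = X∖{p, q, s}
  {p, q, r, s}  = {q, r, s} ∪ {p, q, s}
  {p, r, s, t}  = {p, s, t} ∪ {p, r, t}
  {q, r, s, t}  = {q, r, s} ∪ {q, r, t}
  |family| = 19
Step 3. New:
  {p}  = X∖{q, r, s, t}
  {q}  = X∖{p, r, s, t}
  {t}  = X∖{p, q, r, s}
  {r, s}  = {r} ∪ {s}
  {p, r, s}  = {p, s} ∪ {r}
  {r, s, t}  = {r, t} ∪ {s}
  |family| = 25
Step 4 (7 new):
  {p, q}  = X∖{r, s, t}
  {p, r}  = {r} ∪ {p}
  {q, t}  = X∖{p, r, s}
  {s, t}  = {t} ∪ {s}
  {p, q, r}  = {q, r} ∪ {p}
  {p, q, t}  = X∖{r, s}
  {q, s, t}  = {t} ∪ {q, s}
  |family| = 32
Step 5 adds nothing — fixpoint reached.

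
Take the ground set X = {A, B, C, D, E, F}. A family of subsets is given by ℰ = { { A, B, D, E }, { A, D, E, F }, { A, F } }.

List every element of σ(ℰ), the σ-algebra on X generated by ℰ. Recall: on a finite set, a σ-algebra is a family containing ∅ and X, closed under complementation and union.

|σ(ℰ)| = 32.  σ(ℰ) = { {}, { A }, { B }, { C }, { F }, { A, B }, { A, C }, { A, F }, { B, C }, { B, F }, { C, F }, { D, E }, { A, B, C }, { A, B, F }, { A, C, F }, { A, D, E }, { B, C, F }, { B, D, E }, { C, D, E }, { D, E, F }, { A, B, C, F }, { A, B, D, E }, { A, C, D, E }, { A, D, E, F }, { B, C, D, E }, { B, D, E, F }, { C, D, E, F }, { A, B, C, D, E }, { A, B, D, E, F }, { A, C, D, E, F }, { B, C, D, E, F }, X }

Working:
Begin from { {}, { A, F }, { A, B, D, E }, { A, D, E, F }, X } (that is, ℰ plus ∅ and X).
Pass 1: +4 →
  { B, C }  = X∖{ A, D, E, F }
  { C, F }  = X∖{ A, B, D, E }
  { B, C, D, E }  = X∖{ A, F }
  { A, B, D, E, F }  = { A, F } ∪ { A, B, D, E }
  [9 total]
Pass 2: +7 →
  { C }  = X∖{ A, B, D, E, F }
  { A, C, F }  = { A, F } ∪ { C, F }
  { B, C, F }  = { B, C } ∪ { C, F }
  { A, B, C, F }  = { A, F } ∪ { B, C }
  { A, B, C, D, E }  = { B, C, D, E } ∪ { A, B, D, E }
  { A, C, D, E, F }  = { A, D, E, F } ∪ { C, F }
  { B, C, D, E, F }  = { B, C, D, E } ∪ { C, F }
  [16 total]
Pass 3: 6 new —
  { A }  = X∖{ B, C, D, E, F }
  { B }  = X∖{ A, C, D, E, F }
  { F }  = X∖{ A, B, C, D, E }
  { D, E }  = X∖{ A, B, C, F }
  { A, D, E }  = X∖{ B, C, F }
  { B, D, E }  = X∖{ A, C, F }
  [22 total]
Pass 4: 10 new —
  { A, B }  = { B } ∪ { A }
  { A, C }  = { C } ∪ { A }
  { B, F }  = { B } ∪ { F }
  { A, B, C }  = { B, C } ∪ { A }
  { A, B, F }  = { A, F } ∪ { B }
  { C, D, E }  = { D, E } ∪ { C }
  { D, E, F }  = { F } ∪ { D, E }
  { A, C, D, E }  = { A, D, E } ∪ { C }
  { B, D, E, F }  = { F } ∪ { B, D, E }
  { C, D, E, F }  = { D, E } ∪ { C, F }
  [32 total]
Pass 5: no new sets; the family is a σ-algebra.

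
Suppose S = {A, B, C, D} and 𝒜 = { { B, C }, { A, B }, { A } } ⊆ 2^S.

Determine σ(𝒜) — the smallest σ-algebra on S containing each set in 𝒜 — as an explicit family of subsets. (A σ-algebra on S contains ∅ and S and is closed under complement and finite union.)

σ(𝒜) = { {}, { A }, { B }, { C }, { D }, { A, B }, { A, C }, { A, D }, { B, C }, { B, D }, { C, D }, { A, B, C }, { A, B, D }, { A, C, D }, { B, C, D }, S }

Derivation:
Start: 𝒜 ∪ {∅, S} = { {}, { A }, { A, B }, { B, C }, S }.
Round 1: 4 new —
  { A, D }  = complement { B, C }
  { C, D }  = complement { A, B }
  { A, B, C }  = { B, C } ∪ { A, B }
  { B, C, D }  = complement { A }
  |family| = 9
Round 2: +3 →
  { D }  = complement { A, B, C }
  { A, B, D }  = { A, B } ∪ { A, D }
  { A, C, D }  = { C, D } ∪ { A, D }
  |family| = 12
Round 3 (2 new):
  { B }  = complement { A, C, D }
  { C }  = complement { A, B, D }
  |family| = 14
Round 4 (2 new):
  { A, C }  = { C } ∪ { A }
  { B, D }  = { D } ∪ { B }
  |family| = 16
Round 5 adds nothing — fixpoint reached.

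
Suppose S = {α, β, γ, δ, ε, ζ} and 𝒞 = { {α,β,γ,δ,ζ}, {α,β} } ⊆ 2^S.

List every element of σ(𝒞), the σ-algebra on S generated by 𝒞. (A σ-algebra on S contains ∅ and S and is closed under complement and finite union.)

|σ(𝒞)| = 8.  σ(𝒞) = { {}, {ε}, {α,β}, {α,β,ε}, {γ,δ,ζ}, {γ,δ,ε,ζ}, {α,β,γ,δ,ζ}, S }

Check:
Take S₀ = 𝒞 ∪ {∅, S} = { {}, {α,β}, {α,β,γ,δ,ζ}, S }.
Iteration 1 adds 2:
  {ε}  = complement {α,β,γ,δ,ζ}
  {γ,δ,ε,ζ}  = complement {α,β}
  [6 total]
Iteration 2. New:
  {α,β,ε}  = {α,β} ∪ {ε}
  [7 total]
Iteration 3: 1 new —
  {γ,δ,ζ}  = complement {α,β,ε}
  [8 total]
Iteration 4: no new sets; the family is a σ-algebra.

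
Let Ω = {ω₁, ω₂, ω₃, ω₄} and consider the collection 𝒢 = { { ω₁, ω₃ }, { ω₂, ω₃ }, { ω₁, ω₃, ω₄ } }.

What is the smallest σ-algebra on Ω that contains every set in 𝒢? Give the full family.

σ(𝒢) = { {  }, { ω₁ }, { ω₂ }, { ω₃ }, { ω₄ }, { ω₁, ω₂ }, { ω₁, ω₃ }, { ω₁, ω₄ }, { ω₂, ω₃ }, { ω₂, ω₄ }, { ω₃, ω₄ }, { ω₁, ω₂, ω₃ }, { ω₁, ω₂, ω₄ }, { ω₁, ω₃, ω₄ }, { ω₂, ω₃, ω₄ }, Ω }

Check:
Take S₀ = 𝒢 ∪ {∅, Ω} = { {  }, { ω₁, ω₃ }, { ω₂, ω₃ }, { ω₁, ω₃, ω₄ }, Ω }.
Step 1: +4 →
  { ω₂ }  = ᶜ of { ω₁, ω₃, ω₄ }
  { ω₁, ω₄ }  = ᶜ of { ω₂, ω₃ }
  { ω₂, ω₄ }  = ᶜ of { ω₁, ω₃ }
  { ω₁, ω₂, ω₃ }  = { ω₂, ω₃ } ∪ { ω₁, ω₃ }
  [9 total]
Step 2 (3 new):
  { ω₄ }  = ᶜ of { ω₁, ω₂, ω₃ }
  { ω₁, ω₂, ω₄ }  = { ω₂ } ∪ { ω₁, ω₄ }
  { ω₂, ω₃, ω₄ }  = { ω₂, ω₃ } ∪ { ω₂, ω₄ }
  [12 total]
Step 3: 2 new —
  { ω₁ }  = ᶜ of { ω₂, ω₃, ω₄ }
  { ω₃ }  = ᶜ of { ω₁, ω₂, ω₄ }
  [14 total]
Step 4 adds 2:
  { ω₁, ω₂ }  = { ω₂ } ∪ { ω₁ }
  { ω₃, ω₄ }  = { ω₃ } ∪ { ω₄ }
  [16 total]
Step 5: already closed under ᶜ and ∪.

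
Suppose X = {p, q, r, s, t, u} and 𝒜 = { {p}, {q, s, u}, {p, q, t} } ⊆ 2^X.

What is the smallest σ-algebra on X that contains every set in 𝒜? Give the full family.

|σ(𝒜)| = 32.  σ(𝒜) = { {}, {p}, {q}, {r}, {t}, {p, q}, {p, r}, {p, t}, {q, r}, {q, t}, {r, t}, {s, u}, {p, q, r}, {p, q, t}, {p, r, t}, {p, s, u}, {q, r, t}, {q, s, u}, {r, s, u}, {s, t, u}, {p, q, r, t}, {p, q, s, u}, {p, r, s, u}, {p, s, t, u}, {q, r, s, u}, {q, s, t, u}, {r, s, t, u}, {p, q, r, s, u}, {p, q, s, t, u}, {p, r, s, t, u}, {q, r, s, t, u}, X }

Working:
Initial family (5 sets): { {}, {p}, {p, q, t}, {q, s, u}, X }.
Iteration 1. New:
  {p, r, t}  = ᶜ of {q, s, u}
  {r, s, u}  = ᶜ of {p, q, t}
  {p, q, s, u}  = {q, s, u} ∪ {p}
  {p, q, s, t, u}  = {q, s, u} ∪ {p, q, t}
  {q, r, s, t, u}  = ᶜ of {p}
  — 10 sets.
Iteration 2 adds 7:
  {r}  = ᶜ of {p, q, s, t, u}
  {r, t}  = ᶜ of {p, q, s, u}
  {p, q, r, t}  = {p, r, t} ∪ {p, q, t}
  {p, r, s, u}  = {r, s, u} ∪ {p}
  {q, r, s, u}  = {q, s, u} ∪ {r, s, u}
  {p, q, r, s, u}  = {p, q, s, u} ∪ {r, s, u}
  {p, r, s, t, u}  = {p, r, t} ∪ {r, s, u}
  — 17 sets.
Iteration 3: +7 →
  {q}  = ᶜ of {p, r, s, t, u}
  {t}  = ᶜ of {p, q, r, s, u}
  {p, r}  = {r} ∪ {p}
  {p, t}  = ᶜ of {q, r, s, u}
  {q, t}  = ᶜ of {p, r, s, u}
  {s, u}  = ᶜ of {p, q, r, t}
  {r, s, t, u}  = {r, s, u} ∪ {r, t}
  — 24 sets.
Iteration 4. New:
  {p, q}  = ᶜ of {r, s, t, u}
  {q, r}  = {q} ∪ {r}
  {p, q, r}  = {q} ∪ {p, r}
  {p, s, u}  = {s, u} ∪ {p}
  {q, r, t}  = {q, t} ∪ {r}
  {s, t, u}  = {t} ∪ {s, u}
  {p, s, t, u}  = {p, t} ∪ {s, u}
  {q, s, t, u}  = ᶜ of {p, r}
  — 32 sets.
Iteration 5: stable.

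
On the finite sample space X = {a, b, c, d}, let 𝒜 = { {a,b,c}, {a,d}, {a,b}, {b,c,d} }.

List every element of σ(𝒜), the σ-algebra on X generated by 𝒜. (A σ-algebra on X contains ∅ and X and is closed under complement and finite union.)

Begin from { ∅, {a,b}, {a,d}, {a,b,c}, {b,c,d}, X } (that is, 𝒜 plus ∅ and X).
Step 1 adds 5:
  {a}  = ᶜ of {b,c,d}
  {d}  = ᶜ of {a,b,c}
  {b,c}  = ᶜ of {a,d}
  {c,d}  = ᶜ of {a,b}
  {a,b,d}  = {a,d} ∪ {a,b}
  (now 11)
Step 2. New:
  {c}  = ᶜ of {a,b,d}
  {a,c,d}  = {c,d} ∪ {a,d}
  (now 13)
Step 3 (2 new):
  {b}  = ᶜ of {a,c,d}
  {a,c}  = {c} ∪ {a}
  (now 15)
Step 4: +1 →
  {b,d}  = ᶜ of {a,c}
  (now 16)
Step 5: closed — nothing new.

|σ(𝒜)| = 16.  σ(𝒜) = { ∅, {a}, {b}, {c}, {d}, {a,b}, {a,c}, {a,d}, {b,c}, {b,d}, {c,d}, {a,b,c}, {a,b,d}, {a,c,d}, {b,c,d}, X }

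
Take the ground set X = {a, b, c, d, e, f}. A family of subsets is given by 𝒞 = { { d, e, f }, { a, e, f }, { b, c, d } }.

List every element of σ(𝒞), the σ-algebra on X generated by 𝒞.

Answer: σ(𝒞) = { {  }, { a }, { d }, { a, d }, { b, c }, { e, f }, { a, b, c }, { a, e, f }, { b, c, d }, { d, e, f }, { a, b, c, d }, { a, d, e, f }, { b, c, e, f }, { a, b, c, e, f }, { b, c, d, e, f }, X }

Trace:
Initial family (5 sets): { {  }, { a, e, f }, { b, c, d }, { d, e, f }, X }.
Step 1: +3 →
  { a, b, c }  = { d, e, f }ᶜ
  { a, d, e, f }  = { a, e, f } ∪ { d, e, f }
  { b, c, d, e, f }  = { b, c, d } ∪ { d, e, f }
  [8 total]
Step 2: 4 new —
  { a }  = { b, c, d, e, f }ᶜ
  { b, c }  = { a, d, e, f }ᶜ
  { a, b, c, d }  = { a, b, c } ∪ { b, c, d }
  { a, b, c, e, f }  = { a, e, f } ∪ { a, b, c }
  [12 total]
Step 3 adds 2:
  { d }  = { a, b, c, e, f }ᶜ
  { e, f }  = { a, b, c, d }ᶜ
  [14 total]
Step 4. New:
  { a, d }  = { d } ∪ { a }
  { b, c, e, f }  = { b, c } ∪ { e, f }
  [16 total]
Step 5: closed — nothing new.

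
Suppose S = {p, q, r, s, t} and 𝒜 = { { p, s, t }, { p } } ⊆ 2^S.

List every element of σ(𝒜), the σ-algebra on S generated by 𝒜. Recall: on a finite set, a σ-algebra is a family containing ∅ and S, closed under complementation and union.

σ(𝒜) (8 sets): { {}, { p }, { q, r }, { s, t }, { p, q, r }, { p, s, t }, { q, r, s, t }, S }

Trace:
Take S₀ = 𝒜 ∪ {∅, S} = { {}, { p }, { p, s, t }, S }.
Round 1: 2 new —
  { q, r }  = ᶜ of { p, s, t }
  { q, r, s, t }  = ᶜ of { p }
  [6 total]
Round 2: +1 →
  { p, q, r }  = { q, r } ∪ { p }
  [7 total]
Round 3. New:
  { s, t }  = ᶜ of { p, q, r }
  [8 total]
Round 4 adds nothing — fixpoint reached.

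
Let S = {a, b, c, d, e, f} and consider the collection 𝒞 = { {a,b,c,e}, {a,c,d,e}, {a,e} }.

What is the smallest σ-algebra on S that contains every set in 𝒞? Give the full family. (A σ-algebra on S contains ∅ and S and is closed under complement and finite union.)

σ(𝒞) (32 sets): { ∅, {b}, {c}, {d}, {f}, {a,e}, {b,c}, {b,d}, {b,f}, {c,d}, {c,f}, {d,f}, {a,b,e}, {a,c,e}, {a,d,e}, {a,e,f}, {b,c,d}, {b,c,f}, {b,d,f}, {c,d,f}, {a,b,c,e}, {a,b,d,e}, {a,b,e,f}, {a,c,d,e}, {a,c,e,f}, {a,d,e,f}, {b,c,d,f}, {a,b,c,d,e}, {a,b,c,e,f}, {a,b,d,e,f}, {a,c,d,e,f}, S }

Working:
Start: 𝒞 ∪ {∅, S} = { ∅, {a,e}, {a,b,c,e}, {a,c,d,e}, S }.
Step 1: +4 →
  {b,f}  = S∖{a,c,d,e}
  {d,f}  = S∖{a,b,c,e}
  {b,c,d,f}  = S∖{a,e}
  {a,b,c,d,e}  = {a,c,d,e} ∪ {a,b,c,e}
  (now 9)
Step 2: 6 new —
  {f}  = S∖{a,b,c,d,e}
  {b,d,f}  = {b,f} ∪ {d,f}
  {a,b,e,f}  = {b,f} ∪ {a,e}
  {a,d,e,f}  = {a,e} ∪ {d,f}
  {a,b,c,e,f}  = {b,f} ∪ {a,b,c,e}
  {a,c,d,e,f}  = {a,c,d,e} ∪ {d,f}
  (now 15)
Step 3: +7 →
  {b}  = S∖{a,c,d,e,f}
  {d}  = S∖{a,b,c,e,f}
  {b,c}  = S∖{a,d,e,f}
  {c,d}  = S∖{a,b,e,f}
  {a,c,e}  = S∖{b,d,f}
  {a,e,f}  = {a,e} ∪ {f}
  {a,b,d,e,f}  = {b,d,f} ∪ {a,e}
  (now 22)
Step 4 (8 new):
  {c}  = S∖{a,b,d,e,f}
  {b,d}  = {b} ∪ {d}
  {a,b,e}  = {b} ∪ {a,e}
  {a,d,e}  = {a,e} ∪ {d}
  {b,c,d}  = S∖{a,e,f}
  {b,c,f}  = {b,f} ∪ {b,c}
  {c,d,f}  = {c,d} ∪ {d,f}
  {a,c,e,f}  = {a,c,e} ∪ {a,e,f}
  (now 30)
Step 5. New:
  {c,f}  = {f} ∪ {c}
  {a,b,d,e}  = {a,d,e} ∪ {b}
  (now 32)
Step 6: no new sets; the family is a σ-algebra.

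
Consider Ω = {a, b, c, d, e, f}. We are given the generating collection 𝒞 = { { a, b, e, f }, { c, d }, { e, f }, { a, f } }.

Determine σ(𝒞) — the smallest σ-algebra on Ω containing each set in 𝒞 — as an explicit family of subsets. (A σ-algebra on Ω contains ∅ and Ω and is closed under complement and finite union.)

Initial family (6 sets): { {  }, { a, f }, { c, d }, { e, f }, { a, b, e, f }, Ω }.
Step 1 (5 new):
  { a, e, f }  = { e, f } ∪ { a, f }
  { a, b, c, d }  = complement { e, f }
  { a, c, d, f }  = { c, d } ∪ { a, f }
  { b, c, d, e }  = complement { a, f }
  { c, d, e, f }  = { c, d } ∪ { e, f }
Step 2. New:
  { a, b }  = complement { c, d, e, f }
  { b, e }  = complement { a, c, d, f }
  { b, c, d }  = complement { a, e, f }
  { a, b, c, d, e }  = { b, c, d, e } ∪ { a, b, c, d }
  { a, b, c, d, f }  = { a, f } ∪ { a, b, c, d }
  { a, c, d, e, f }  = { c, d } ∪ { a, e, f }
  { b, c, d, e, f }  = { e, f } ∪ { b, c, d, e }
Step 3. New:
  { a }  = complement { b, c, d, e, f }
  { b }  = complement { a, c, d, e, f }
  { e }  = complement { a, b, c, d, f }
  { f }  = complement { a, b, c, d, e }
  { a, b, e }  = { b, e } ∪ { a, b }
  { a, b, f }  = { a, b } ∪ { a, f }
  { b, e, f }  = { b, e } ∪ { e, f }
Step 4: 6 new —
  { a, e }  = { e } ∪ { a }
  { b, f }  = { b } ∪ { f }
  { a, c, d }  = complement { b, e, f }
  { c, d, e }  = complement { a, b, f }
  { c, d, f }  = complement { a, b, e }
  { b, c, d, f }  = { f } ∪ { b, c, d }
Step 5: 1 new —
  { a, c, d, e }  = complement { b, f }
Step 6: no new sets; the family is a σ-algebra.

Therefore σ(𝒞) = { {  }, { a }, { b }, { e }, { f }, { a, b }, { a, e }, { a, f }, { b, e }, { b, f }, { c, d }, { e, f }, { a, b, e }, { a, b, f }, { a, c, d }, { a, e, f }, { b, c, d }, { b, e, f }, { c, d, e }, { c, d, f }, { a, b, c, d }, { a, b, e, f }, { a, c, d, e }, { a, c, d, f }, { b, c, d, e }, { b, c, d, f }, { c, d, e, f }, { a, b, c, d, e }, { a, b, c, d, f }, { a, c, d, e, f }, { b, c, d, e, f }, Ω } (|σ(𝒞)| = 32).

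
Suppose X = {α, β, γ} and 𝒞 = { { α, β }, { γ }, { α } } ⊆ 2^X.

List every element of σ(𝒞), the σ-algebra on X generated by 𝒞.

Take S₀ = 𝒞 ∪ {∅, X} = { ∅, { α }, { γ }, { α, β }, X }.
Round 1: +2 →
  { α, γ }  = { γ } ∪ { α }
  { β, γ }  = complement { α }
  (now 7)
Round 2 adds 1:
  { β }  = complement { α, γ }
  (now 8)
Round 3: closed — nothing new.

σ(𝒞) = { ∅, { α }, { β }, { γ }, { α, β }, { α, γ }, { β, γ }, X }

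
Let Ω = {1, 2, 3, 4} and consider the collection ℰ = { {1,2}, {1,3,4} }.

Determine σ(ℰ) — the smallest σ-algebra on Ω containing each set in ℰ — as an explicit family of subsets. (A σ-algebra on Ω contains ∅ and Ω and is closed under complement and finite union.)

|σ(ℰ)| = 8.  σ(ℰ) = { {}, {1}, {2}, {1,2}, {3,4}, {1,3,4}, {2,3,4}, Ω }

Check:
Start: ℰ ∪ {∅, Ω} = { {}, {1,2}, {1,3,4}, Ω }.
Pass 1 adds 2:
  {2}  = complement {1,3,4}
  {3,4}  = complement {1,2}
  [6 total]
Pass 2. New:
  {2,3,4}  = {3,4} ∪ {2}
  [7 total]
Pass 3 (1 new):
  {1}  = complement {2,3,4}
  [8 total]
Pass 4: no new sets; the family is a σ-algebra.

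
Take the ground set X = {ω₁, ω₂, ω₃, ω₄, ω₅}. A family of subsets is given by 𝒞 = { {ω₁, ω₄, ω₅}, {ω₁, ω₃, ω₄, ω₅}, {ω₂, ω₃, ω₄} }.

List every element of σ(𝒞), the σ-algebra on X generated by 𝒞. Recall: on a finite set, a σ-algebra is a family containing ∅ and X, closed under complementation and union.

σ(𝒞) = { ∅, {ω₂}, {ω₃}, {ω₄}, {ω₁, ω₅}, {ω₂, ω₃}, {ω₂, ω₄}, {ω₃, ω₄}, {ω₁, ω₂, ω₅}, {ω₁, ω₃, ω₅}, {ω₁, ω₄, ω₅}, {ω₂, ω₃, ω₄}, {ω₁, ω₂, ω₃, ω₅}, {ω₁, ω₂, ω₄, ω₅}, {ω₁, ω₃, ω₄, ω₅}, X }

Check:
Seed the family with 𝒞 together with ∅ and X: { ∅, {ω₁, ω₄, ω₅}, {ω₂, ω₃, ω₄}, {ω₁, ω₃, ω₄, ω₅}, X }.
Pass 1: +3 →
  {ω₂}  = complement {ω₁, ω₃, ω₄, ω₅}
  {ω₁, ω₅}  = complement {ω₂, ω₃, ω₄}
  {ω₂, ω₃}  = complement {ω₁, ω₄, ω₅}
  [8 total]
Pass 2. New:
  {ω₁, ω₂, ω₅}  = {ω₂} ∪ {ω₁, ω₅}
  {ω₁, ω₂, ω₃, ω₅}  = {ω₂, ω₃} ∪ {ω₁, ω₅}
  {ω₁, ω₂, ω₄, ω₅}  = {ω₁, ω₄, ω₅} ∪ {ω₂}
  [11 total]
Pass 3 (3 new):
  {ω₃}  = complement {ω₁, ω₂, ω₄, ω₅}
  {ω₄}  = complement {ω₁, ω₂, ω₃, ω₅}
  {ω₃, ω₄}  = complement {ω₁, ω₂, ω₅}
  [14 total]
Pass 4: 2 new —
  {ω₂, ω₄}  = {ω₄} ∪ {ω₂}
  {ω₁, ω₃, ω₅}  = {ω₃} ∪ {ω₁, ω₅}
  [16 total]
After Pass 5 the family is unchanged; done.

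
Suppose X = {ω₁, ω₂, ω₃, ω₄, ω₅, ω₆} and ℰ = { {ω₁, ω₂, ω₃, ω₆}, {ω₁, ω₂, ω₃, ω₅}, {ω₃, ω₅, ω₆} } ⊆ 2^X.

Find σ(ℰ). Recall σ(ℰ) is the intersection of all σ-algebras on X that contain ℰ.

σ(ℰ) = { ∅, {ω₃}, {ω₄}, {ω₅}, {ω₆}, {ω₁, ω₂}, {ω₃, ω₄}, {ω₃, ω₅}, {ω₃, ω₆}, {ω₄, ω₅}, {ω₄, ω₆}, {ω₅, ω₆}, {ω₁, ω₂, ω₃}, {ω₁, ω₂, ω₄}, {ω₁, ω₂, ω₅}, {ω₁, ω₂, ω₆}, {ω₃, ω₄, ω₅}, {ω₃, ω₄, ω₆}, {ω₃, ω₅, ω₆}, {ω₄, ω₅, ω₆}, {ω₁, ω₂, ω₃, ω₄}, {ω₁, ω₂, ω₃, ω₅}, {ω₁, ω₂, ω₃, ω₆}, {ω₁, ω₂, ω₄, ω₅}, {ω₁, ω₂, ω₄, ω₆}, {ω₁, ω₂, ω₅, ω₆}, {ω₃, ω₄, ω₅, ω₆}, {ω₁, ω₂, ω₃, ω₄, ω₅}, {ω₁, ω₂, ω₃, ω₄, ω₆}, {ω₁, ω₂, ω₃, ω₅, ω₆}, {ω₁, ω₂, ω₄, ω₅, ω₆}, X }

Derivation:
Begin from { ∅, {ω₃, ω₅, ω₆}, {ω₁, ω₂, ω₃, ω₅}, {ω₁, ω₂, ω₃, ω₆}, X } (that is, ℰ plus ∅ and X).
Pass 1 adds 4:
  {ω₄, ω₅}  = X∖{ω₁, ω₂, ω₃, ω₆}
  {ω₄, ω₆}  = X∖{ω₁, ω₂, ω₃, ω₅}
  {ω₁, ω₂, ω₄}  = X∖{ω₃, ω₅, ω₆}
  {ω₁, ω₂, ω₃, ω₅, ω₆}  = {ω₃, ω₅, ω₆} ∪ {ω₁, ω₂, ω₃, ω₅}
  |family| = 9
Pass 2 adds 7:
  {ω₄}  = X∖{ω₁, ω₂, ω₃, ω₅, ω₆}
  {ω₄, ω₅, ω₆}  = {ω₄, ω₅} ∪ {ω₄, ω₆}
  {ω₁, ω₂, ω₄, ω₅}  = {ω₁, ω₂, ω₄} ∪ {ω₄, ω₅}
  {ω₁, ω₂, ω₄, ω₆}  = {ω₁, ω₂, ω₄} ∪ {ω₄, ω₆}
  {ω₃, ω₄, ω₅, ω₆}  = {ω₄, ω₅} ∪ {ω₃, ω₅, ω₆}
  {ω₁, ω₂, ω₃, ω₄, ω₅}  = {ω₁, ω₂, ω₄} ∪ {ω₁, ω₂, ω₃, ω₅}
  {ω₁, ω₂, ω₃, ω₄, ω₆}  = {ω₁, ω₂, ω₃, ω₆} ∪ {ω₁, ω₂, ω₄}
  |family| = 16
Pass 3 adds 7:
  {ω₅}  = X∖{ω₁, ω₂, ω₃, ω₄, ω₆}
  {ω₆}  = X∖{ω₁, ω₂, ω₃, ω₄, ω₅}
  {ω₁, ω₂}  = X∖{ω₃, ω₄, ω₅, ω₆}
  {ω₃, ω₅}  = X∖{ω₁, ω₂, ω₄, ω₆}
  {ω₃, ω₆}  = X∖{ω₁, ω₂, ω₄, ω₅}
  {ω₁, ω₂, ω₃}  = X∖{ω₄, ω₅, ω₆}
  {ω₁, ω₂, ω₄, ω₅, ω₆}  = {ω₄, ω₅} ∪ {ω₁, ω₂, ω₄, ω₆}
  |family| = 23
Pass 4 adds 7:
  {ω₃}  = X∖{ω₁, ω₂, ω₄, ω₅, ω₆}
  {ω₅, ω₆}  = {ω₆} ∪ {ω₅}
  {ω₁, ω₂, ω₅}  = {ω₁, ω₂} ∪ {ω₅}
  {ω₁, ω₂, ω₆}  = {ω₁, ω₂} ∪ {ω₆}
  {ω₃, ω₄, ω₅}  = {ω₄, ω₅} ∪ {ω₃, ω₅}
  {ω₃, ω₄, ω₆}  = {ω₃, ω₆} ∪ {ω₄}
  {ω₁, ω₂, ω₃, ω₄}  = {ω₁, ω₂, ω₃} ∪ {ω₁, ω₂, ω₄}
  |family| = 30
Pass 5 adds 2:
  {ω₃, ω₄}  = {ω₃} ∪ {ω₄}
  {ω₁, ω₂, ω₅, ω₆}  = {ω₅, ω₆} ∪ {ω₁, ω₂}
  |family| = 32
Pass 6: stable.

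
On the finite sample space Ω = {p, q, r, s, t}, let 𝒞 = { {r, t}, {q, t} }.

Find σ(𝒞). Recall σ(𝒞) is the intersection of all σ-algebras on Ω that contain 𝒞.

Answer: σ(𝒞) = { {}, {q}, {r}, {t}, {p, s}, {q, r}, {q, t}, {r, t}, {p, q, s}, {p, r, s}, {p, s, t}, {q, r, t}, {p, q, r, s}, {p, q, s, t}, {p, r, s, t}, Ω }

Derivation:
Begin from { {}, {q, t}, {r, t}, Ω } (that is, 𝒞 plus ∅ and Ω).
Round 1 adds 3:
  {p, q, s}  = Ω∖{r, t}
  {p, r, s}  = Ω∖{q, t}
  {q, r, t}  = {r, t} ∪ {q, t}
Round 2 adds 4:
  {p, s}  = Ω∖{q, r, t}
  {p, q, r, s}  = {p, r, s} ∪ {p, q, s}
  {p, q, s, t}  = {q, t} ∪ {p, q, s}
  {p, r, s, t}  = {p, r, s} ∪ {r, t}
Round 3. New:
  {q}  = Ω∖{p, r, s, t}
  {r}  = Ω∖{p, q, s, t}
  {t}  = Ω∖{p, q, r, s}
Round 4: 2 new —
  {q, r}  = {r} ∪ {q}
  {p, s, t}  = {p, s} ∪ {t}
After Round 5 the family is unchanged; done.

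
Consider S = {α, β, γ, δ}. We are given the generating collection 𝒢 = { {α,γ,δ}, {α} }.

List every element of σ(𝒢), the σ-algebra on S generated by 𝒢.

Initial family (4 sets): { ∅, {α}, {α,γ,δ}, S }.
Step 1. New:
  {β}  = {α,γ,δ}ᶜ
  {β,γ,δ}  = {α}ᶜ
  [6 total]
Step 2: 1 new —
  {α,β}  = {β} ∪ {α}
  [7 total]
Step 3: 1 new —
  {γ,δ}  = {α,β}ᶜ
  [8 total]
Step 4 adds nothing — fixpoint reached.

σ(𝒢) = { ∅, {α}, {β}, {α,β}, {γ,δ}, {α,γ,δ}, {β,γ,δ}, S }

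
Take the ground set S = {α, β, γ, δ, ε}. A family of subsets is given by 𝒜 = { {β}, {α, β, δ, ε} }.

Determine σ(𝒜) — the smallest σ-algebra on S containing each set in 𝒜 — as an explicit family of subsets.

σ(𝒜) (8 sets): { ∅, {β}, {γ}, {β, γ}, {α, δ, ε}, {α, β, δ, ε}, {α, γ, δ, ε}, S }

Check:
Seed the family with 𝒜 together with ∅ and S: { ∅, {β}, {α, β, δ, ε}, S }.
Step 1: +2 →
  {γ}  = complement {α, β, δ, ε}
  {α, γ, δ, ε}  = complement {β}
  (now 6)
Step 2: 1 new —
  {β, γ}  = {γ} ∪ {β}
  (now 7)
Step 3: +1 →
  {α, δ, ε}  = complement {β, γ}
  (now 8)
Step 4 adds nothing — fixpoint reached.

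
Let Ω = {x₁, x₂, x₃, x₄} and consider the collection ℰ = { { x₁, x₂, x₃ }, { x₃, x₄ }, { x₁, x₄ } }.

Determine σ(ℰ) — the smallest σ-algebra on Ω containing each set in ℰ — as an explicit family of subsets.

σ(ℰ) (16 sets): { {}, { x₁ }, { x₂ }, { x₃ }, { x₄ }, { x₁, x₂ }, { x₁, x₃ }, { x₁, x₄ }, { x₂, x₃ }, { x₂, x₄ }, { x₃, x₄ }, { x₁, x₂, x₃ }, { x₁, x₂, x₄ }, { x₁, x₃, x₄ }, { x₂, x₃, x₄ }, Ω }

Trace:
Seed the family with ℰ together with ∅ and Ω: { {}, { x₁, x₄ }, { x₃, x₄ }, { x₁, x₂, x₃ }, Ω }.
Round 1 adds 4:
  { x₄ }  = Ω∖{ x₁, x₂, x₃ }
  { x₁, x₂ }  = Ω∖{ x₃, x₄ }
  { x₂, x₃ }  = Ω∖{ x₁, x₄ }
  { x₁, x₃, x₄ }  = { x₃, x₄ } ∪ { x₁, x₄ }
Round 2: +3 →
  { x₂ }  = Ω∖{ x₁, x₃, x₄ }
  { x₁, x₂, x₄ }  = { x₁, x₂ } ∪ { x₁, x₄ }
  { x₂, x₃, x₄ }  = { x₃, x₄ } ∪ { x₂, x₃ }
Round 3 adds 3:
  { x₁ }  = Ω∖{ x₂, x₃, x₄ }
  { x₃ }  = Ω∖{ x₁, x₂, x₄ }
  { x₂, x₄ }  = { x₄ } ∪ { x₂ }
Round 4 (1 new):
  { x₁, x₃ }  = Ω∖{ x₂, x₄ }
Round 5 adds nothing — fixpoint reached.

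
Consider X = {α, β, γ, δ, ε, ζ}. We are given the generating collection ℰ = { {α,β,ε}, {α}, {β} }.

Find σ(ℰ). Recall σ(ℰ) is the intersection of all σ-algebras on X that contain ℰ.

|σ(ℰ)| = 16.  σ(ℰ) = { ∅, {α}, {β}, {ε}, {α,β}, {α,ε}, {β,ε}, {α,β,ε}, {γ,δ,ζ}, {α,γ,δ,ζ}, {β,γ,δ,ζ}, {γ,δ,ε,ζ}, {α,β,γ,δ,ζ}, {α,γ,δ,ε,ζ}, {β,γ,δ,ε,ζ}, X }

Working:
Start: ℰ ∪ {∅, X} = { ∅, {α}, {β}, {α,β,ε}, X }.
Iteration 1: +4 →
  {α,β}  = {β} ∪ {α}
  {γ,δ,ζ}  = {α,β,ε}ᶜ
  {α,γ,δ,ε,ζ}  = {β}ᶜ
  {β,γ,δ,ε,ζ}  = {α}ᶜ
  (now 9)
Iteration 2 (4 new):
  {α,γ,δ,ζ}  = {γ,δ,ζ} ∪ {α}
  {β,γ,δ,ζ}  = {β} ∪ {γ,δ,ζ}
  {γ,δ,ε,ζ}  = {α,β}ᶜ
  {α,β,γ,δ,ζ}  = {α,β} ∪ {γ,δ,ζ}
  (now 13)
Iteration 3 (3 new):
  {ε}  = {α,β,γ,δ,ζ}ᶜ
  {α,ε}  = {β,γ,δ,ζ}ᶜ
  {β,ε}  = {α,γ,δ,ζ}ᶜ
  (now 16)
After Iteration 4 the family is unchanged; done.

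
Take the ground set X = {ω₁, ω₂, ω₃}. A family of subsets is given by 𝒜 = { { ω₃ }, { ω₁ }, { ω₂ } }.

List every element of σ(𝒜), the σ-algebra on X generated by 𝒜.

Initial family (5 sets): { {}, { ω₁ }, { ω₂ }, { ω₃ }, X }.
Pass 1 adds 3:
  { ω₁, ω₂ }  = complement { ω₃ }
  { ω₁, ω₃ }  = complement { ω₂ }
  { ω₂, ω₃ }  = complement { ω₁ }
  [8 total]
Pass 2: already closed under ᶜ and ∪.

|σ(𝒜)| = 8.  σ(𝒜) = { {}, { ω₁ }, { ω₂ }, { ω₃ }, { ω₁, ω₂ }, { ω₁, ω₃ }, { ω₂, ω₃ }, X }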